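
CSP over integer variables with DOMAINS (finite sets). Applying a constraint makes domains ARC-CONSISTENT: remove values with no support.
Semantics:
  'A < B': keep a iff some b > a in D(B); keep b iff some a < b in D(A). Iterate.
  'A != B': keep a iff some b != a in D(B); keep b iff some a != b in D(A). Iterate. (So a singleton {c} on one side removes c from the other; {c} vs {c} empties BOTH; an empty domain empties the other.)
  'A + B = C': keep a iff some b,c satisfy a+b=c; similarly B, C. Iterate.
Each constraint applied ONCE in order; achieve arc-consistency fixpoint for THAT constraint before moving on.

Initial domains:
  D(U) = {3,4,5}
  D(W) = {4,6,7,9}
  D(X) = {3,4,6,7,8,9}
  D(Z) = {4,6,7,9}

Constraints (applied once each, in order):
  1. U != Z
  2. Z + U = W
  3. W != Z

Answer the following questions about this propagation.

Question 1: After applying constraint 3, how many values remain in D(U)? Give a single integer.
Answer: 2

Derivation:
Constraint 1 (U != Z) on D(U)={3,4,5} D(Z)={4,6,7,9}: no change
Constraint 2 (Z + U = W) on D(Z)={4,6,7,9} D(U)={3,4,5} D(W)={4,6,7,9}: Z {4,6,7,9}->{4,6}; U {3,4,5}->{3,5}; W {4,6,7,9}->{7,9}
Constraint 3 (W != Z) on D(W)={7,9} D(Z)={4,6}: no change
So after constraint 3: D(U)={3,5}, size = 2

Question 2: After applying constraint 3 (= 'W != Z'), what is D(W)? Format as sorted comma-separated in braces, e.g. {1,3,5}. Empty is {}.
Answer: {7,9}

Derivation:
Constraint 1 (U != Z) on D(U)={3,4,5} D(Z)={4,6,7,9}: no change
Constraint 2 (Z + U = W) on D(Z)={4,6,7,9} D(U)={3,4,5} D(W)={4,6,7,9}: Z {4,6,7,9}->{4,6}; U {3,4,5}->{3,5}; W {4,6,7,9}->{7,9}
Constraint 3 (W != Z) on D(W)={7,9} D(Z)={4,6}: no change
So after constraint 3: D(W) = {7,9}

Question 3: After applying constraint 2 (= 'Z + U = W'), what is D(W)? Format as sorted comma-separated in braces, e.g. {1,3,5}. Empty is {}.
Answer: {7,9}

Derivation:
Constraint 1 (U != Z) on D(U)={3,4,5} D(Z)={4,6,7,9}: no change
Constraint 2 (Z + U = W) on D(Z)={4,6,7,9} D(U)={3,4,5} D(W)={4,6,7,9}: Z {4,6,7,9}->{4,6}; U {3,4,5}->{3,5}; W {4,6,7,9}->{7,9}
So after constraint 2: D(W) = {7,9}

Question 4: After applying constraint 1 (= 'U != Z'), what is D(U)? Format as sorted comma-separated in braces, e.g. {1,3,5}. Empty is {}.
Answer: {3,4,5}

Derivation:
Constraint 1 (U != Z) on D(U)={3,4,5} D(Z)={4,6,7,9}: no change
So after constraint 1: D(U) = {3,4,5}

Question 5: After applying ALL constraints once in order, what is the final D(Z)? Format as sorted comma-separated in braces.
Answer: {4,6}

Derivation:
Constraint 1 (U != Z) on D(U)={3,4,5} D(Z)={4,6,7,9}: no change
Constraint 2 (Z + U = W) on D(Z)={4,6,7,9} D(U)={3,4,5} D(W)={4,6,7,9}: Z {4,6,7,9}->{4,6}; U {3,4,5}->{3,5}; W {4,6,7,9}->{7,9}
Constraint 3 (W != Z) on D(W)={7,9} D(Z)={4,6}: no change
So after all 3 constraints: D(Z) = {4,6}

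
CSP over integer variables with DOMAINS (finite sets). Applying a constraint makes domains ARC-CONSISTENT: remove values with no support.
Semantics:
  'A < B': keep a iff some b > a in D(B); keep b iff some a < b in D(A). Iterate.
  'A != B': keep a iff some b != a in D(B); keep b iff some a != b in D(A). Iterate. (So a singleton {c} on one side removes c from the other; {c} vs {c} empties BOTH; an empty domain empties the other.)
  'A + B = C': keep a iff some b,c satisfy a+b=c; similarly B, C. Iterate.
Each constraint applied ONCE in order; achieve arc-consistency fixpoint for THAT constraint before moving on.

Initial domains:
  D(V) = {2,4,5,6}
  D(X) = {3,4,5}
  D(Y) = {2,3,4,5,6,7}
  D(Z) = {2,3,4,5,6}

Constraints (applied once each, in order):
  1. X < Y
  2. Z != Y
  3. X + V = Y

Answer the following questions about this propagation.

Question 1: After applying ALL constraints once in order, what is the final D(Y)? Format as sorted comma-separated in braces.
Constraint 1 (X < Y) on D(X)={3,4,5} D(Y)={2,3,4,5,6,7}: Y {2,3,4,5,6,7}->{4,5,6,7}
Constraint 2 (Z != Y) on D(Z)={2,3,4,5,6} D(Y)={4,5,6,7}: no change
Constraint 3 (X + V = Y) on D(X)={3,4,5} D(V)={2,4,5,6} D(Y)={4,5,6,7}: V {2,4,5,6}->{2,4}; Y {4,5,6,7}->{5,6,7}
So after all 3 constraints: D(Y) = {5,6,7}

Answer: {5,6,7}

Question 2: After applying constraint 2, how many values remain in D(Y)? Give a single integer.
Constraint 1 (X < Y) on D(X)={3,4,5} D(Y)={2,3,4,5,6,7}: Y {2,3,4,5,6,7}->{4,5,6,7}
Constraint 2 (Z != Y) on D(Z)={2,3,4,5,6} D(Y)={4,5,6,7}: no change
So after constraint 2: D(Y)={4,5,6,7}, size = 4

Answer: 4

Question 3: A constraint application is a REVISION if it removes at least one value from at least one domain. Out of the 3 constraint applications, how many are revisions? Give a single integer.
Answer: 2

Derivation:
Constraint 1 (X < Y) on D(X)={3,4,5} D(Y)={2,3,4,5,6,7}: Y {2,3,4,5,6,7}->{4,5,6,7} => REVISION
Constraint 2 (Z != Y) on D(Z)={2,3,4,5,6} D(Y)={4,5,6,7}: no change => not a revision
Constraint 3 (X + V = Y) on D(X)={3,4,5} D(V)={2,4,5,6} D(Y)={4,5,6,7}: V {2,4,5,6}->{2,4}; Y {4,5,6,7}->{5,6,7} => REVISION
Total revisions = 2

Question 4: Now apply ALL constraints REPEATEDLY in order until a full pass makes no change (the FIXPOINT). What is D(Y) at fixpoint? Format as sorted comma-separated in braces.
Answer: {5,6,7}

Derivation:
pass 0 (initial): D(Y)={2,3,4,5,6,7}
pass 1: V {2,4,5,6}->{2,4}; Y {2,3,4,5,6,7}->{5,6,7}
pass 2: no change
Fixpoint after 2 passes: D(Y) = {5,6,7}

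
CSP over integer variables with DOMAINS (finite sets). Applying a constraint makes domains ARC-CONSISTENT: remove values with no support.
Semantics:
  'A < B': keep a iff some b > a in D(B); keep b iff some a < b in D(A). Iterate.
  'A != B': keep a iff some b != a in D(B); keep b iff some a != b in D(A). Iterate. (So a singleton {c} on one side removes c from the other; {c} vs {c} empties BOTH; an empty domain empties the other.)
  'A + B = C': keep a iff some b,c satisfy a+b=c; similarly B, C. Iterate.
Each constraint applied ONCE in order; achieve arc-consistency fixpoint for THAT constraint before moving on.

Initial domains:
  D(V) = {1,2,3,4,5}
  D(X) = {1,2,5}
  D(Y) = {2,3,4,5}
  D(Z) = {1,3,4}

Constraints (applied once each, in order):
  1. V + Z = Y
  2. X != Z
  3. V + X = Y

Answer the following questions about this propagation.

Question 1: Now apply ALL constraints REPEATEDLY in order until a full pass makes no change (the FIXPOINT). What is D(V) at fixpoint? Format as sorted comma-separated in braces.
pass 0 (initial): D(V)={1,2,3,4,5}
pass 1: V {1,2,3,4,5}->{1,2,3,4}; X {1,2,5}->{1,2}
pass 2: no change
Fixpoint after 2 passes: D(V) = {1,2,3,4}

Answer: {1,2,3,4}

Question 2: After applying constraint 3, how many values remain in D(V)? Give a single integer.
Constraint 1 (V + Z = Y) on D(V)={1,2,3,4,5} D(Z)={1,3,4} D(Y)={2,3,4,5}: V {1,2,3,4,5}->{1,2,3,4}
Constraint 2 (X != Z) on D(X)={1,2,5} D(Z)={1,3,4}: no change
Constraint 3 (V + X = Y) on D(V)={1,2,3,4} D(X)={1,2,5} D(Y)={2,3,4,5}: X {1,2,5}->{1,2}
So after constraint 3: D(V)={1,2,3,4}, size = 4

Answer: 4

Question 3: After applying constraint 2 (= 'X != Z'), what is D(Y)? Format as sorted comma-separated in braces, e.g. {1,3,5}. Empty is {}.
Constraint 1 (V + Z = Y) on D(V)={1,2,3,4,5} D(Z)={1,3,4} D(Y)={2,3,4,5}: V {1,2,3,4,5}->{1,2,3,4}
Constraint 2 (X != Z) on D(X)={1,2,5} D(Z)={1,3,4}: no change
So after constraint 2: D(Y) = {2,3,4,5}

Answer: {2,3,4,5}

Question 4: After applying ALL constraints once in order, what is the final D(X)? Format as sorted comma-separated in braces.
Constraint 1 (V + Z = Y) on D(V)={1,2,3,4,5} D(Z)={1,3,4} D(Y)={2,3,4,5}: V {1,2,3,4,5}->{1,2,3,4}
Constraint 2 (X != Z) on D(X)={1,2,5} D(Z)={1,3,4}: no change
Constraint 3 (V + X = Y) on D(V)={1,2,3,4} D(X)={1,2,5} D(Y)={2,3,4,5}: X {1,2,5}->{1,2}
So after all 3 constraints: D(X) = {1,2}

Answer: {1,2}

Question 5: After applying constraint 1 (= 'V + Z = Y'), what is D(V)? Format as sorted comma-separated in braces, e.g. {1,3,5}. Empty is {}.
Constraint 1 (V + Z = Y) on D(V)={1,2,3,4,5} D(Z)={1,3,4} D(Y)={2,3,4,5}: V {1,2,3,4,5}->{1,2,3,4}
So after constraint 1: D(V) = {1,2,3,4}

Answer: {1,2,3,4}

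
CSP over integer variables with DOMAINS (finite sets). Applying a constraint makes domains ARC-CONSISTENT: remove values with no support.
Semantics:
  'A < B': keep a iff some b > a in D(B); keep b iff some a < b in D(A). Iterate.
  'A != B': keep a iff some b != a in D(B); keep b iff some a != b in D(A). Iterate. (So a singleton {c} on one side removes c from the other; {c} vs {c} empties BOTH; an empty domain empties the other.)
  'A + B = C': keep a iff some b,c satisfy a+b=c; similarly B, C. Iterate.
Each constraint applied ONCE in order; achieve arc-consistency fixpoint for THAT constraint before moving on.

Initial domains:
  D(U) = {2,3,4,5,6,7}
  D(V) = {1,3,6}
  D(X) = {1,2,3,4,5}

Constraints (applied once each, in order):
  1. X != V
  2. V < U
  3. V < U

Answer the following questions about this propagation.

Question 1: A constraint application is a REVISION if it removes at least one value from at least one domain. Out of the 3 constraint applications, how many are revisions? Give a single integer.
Answer: 0

Derivation:
Constraint 1 (X != V) on D(X)={1,2,3,4,5} D(V)={1,3,6}: no change => not a revision
Constraint 2 (V < U) on D(V)={1,3,6} D(U)={2,3,4,5,6,7}: no change => not a revision
Constraint 3 (V < U) on D(V)={1,3,6} D(U)={2,3,4,5,6,7}: no change => not a revision
Total revisions = 0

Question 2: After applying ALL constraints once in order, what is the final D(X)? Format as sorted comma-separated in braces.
Constraint 1 (X != V) on D(X)={1,2,3,4,5} D(V)={1,3,6}: no change
Constraint 2 (V < U) on D(V)={1,3,6} D(U)={2,3,4,5,6,7}: no change
Constraint 3 (V < U) on D(V)={1,3,6} D(U)={2,3,4,5,6,7}: no change
So after all 3 constraints: D(X) = {1,2,3,4,5}

Answer: {1,2,3,4,5}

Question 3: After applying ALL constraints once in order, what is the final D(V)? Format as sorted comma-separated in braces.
Constraint 1 (X != V) on D(X)={1,2,3,4,5} D(V)={1,3,6}: no change
Constraint 2 (V < U) on D(V)={1,3,6} D(U)={2,3,4,5,6,7}: no change
Constraint 3 (V < U) on D(V)={1,3,6} D(U)={2,3,4,5,6,7}: no change
So after all 3 constraints: D(V) = {1,3,6}

Answer: {1,3,6}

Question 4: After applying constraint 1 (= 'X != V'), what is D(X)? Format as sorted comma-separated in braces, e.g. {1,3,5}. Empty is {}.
Answer: {1,2,3,4,5}

Derivation:
Constraint 1 (X != V) on D(X)={1,2,3,4,5} D(V)={1,3,6}: no change
So after constraint 1: D(X) = {1,2,3,4,5}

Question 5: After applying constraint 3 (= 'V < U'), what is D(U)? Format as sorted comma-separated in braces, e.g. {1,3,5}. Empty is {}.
Answer: {2,3,4,5,6,7}

Derivation:
Constraint 1 (X != V) on D(X)={1,2,3,4,5} D(V)={1,3,6}: no change
Constraint 2 (V < U) on D(V)={1,3,6} D(U)={2,3,4,5,6,7}: no change
Constraint 3 (V < U) on D(V)={1,3,6} D(U)={2,3,4,5,6,7}: no change
So after constraint 3: D(U) = {2,3,4,5,6,7}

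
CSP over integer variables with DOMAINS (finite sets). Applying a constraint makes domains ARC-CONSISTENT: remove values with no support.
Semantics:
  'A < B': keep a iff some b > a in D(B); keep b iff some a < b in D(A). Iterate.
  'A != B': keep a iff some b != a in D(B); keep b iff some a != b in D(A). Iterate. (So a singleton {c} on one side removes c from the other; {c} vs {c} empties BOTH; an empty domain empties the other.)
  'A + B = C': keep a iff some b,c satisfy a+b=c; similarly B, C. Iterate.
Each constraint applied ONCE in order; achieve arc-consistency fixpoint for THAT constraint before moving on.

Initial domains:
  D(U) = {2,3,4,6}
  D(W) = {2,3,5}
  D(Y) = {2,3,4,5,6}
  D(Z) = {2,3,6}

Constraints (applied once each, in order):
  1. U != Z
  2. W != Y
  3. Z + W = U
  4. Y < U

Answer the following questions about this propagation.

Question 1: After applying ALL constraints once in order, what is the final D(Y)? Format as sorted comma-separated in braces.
Answer: {2,3,4,5}

Derivation:
Constraint 1 (U != Z) on D(U)={2,3,4,6} D(Z)={2,3,6}: no change
Constraint 2 (W != Y) on D(W)={2,3,5} D(Y)={2,3,4,5,6}: no change
Constraint 3 (Z + W = U) on D(Z)={2,3,6} D(W)={2,3,5} D(U)={2,3,4,6}: Z {2,3,6}->{2,3}; W {2,3,5}->{2,3}; U {2,3,4,6}->{4,6}
Constraint 4 (Y < U) on D(Y)={2,3,4,5,6} D(U)={4,6}: Y {2,3,4,5,6}->{2,3,4,5}
So after all 4 constraints: D(Y) = {2,3,4,5}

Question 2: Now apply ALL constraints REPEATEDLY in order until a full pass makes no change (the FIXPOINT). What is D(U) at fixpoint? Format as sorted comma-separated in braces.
Answer: {4,6}

Derivation:
pass 0 (initial): D(U)={2,3,4,6}
pass 1: U {2,3,4,6}->{4,6}; W {2,3,5}->{2,3}; Y {2,3,4,5,6}->{2,3,4,5}; Z {2,3,6}->{2,3}
pass 2: no change
Fixpoint after 2 passes: D(U) = {4,6}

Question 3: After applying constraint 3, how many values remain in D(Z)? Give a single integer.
Answer: 2

Derivation:
Constraint 1 (U != Z) on D(U)={2,3,4,6} D(Z)={2,3,6}: no change
Constraint 2 (W != Y) on D(W)={2,3,5} D(Y)={2,3,4,5,6}: no change
Constraint 3 (Z + W = U) on D(Z)={2,3,6} D(W)={2,3,5} D(U)={2,3,4,6}: Z {2,3,6}->{2,3}; W {2,3,5}->{2,3}; U {2,3,4,6}->{4,6}
So after constraint 3: D(Z)={2,3}, size = 2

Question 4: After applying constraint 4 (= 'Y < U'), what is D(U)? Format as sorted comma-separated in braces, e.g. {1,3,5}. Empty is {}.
Constraint 1 (U != Z) on D(U)={2,3,4,6} D(Z)={2,3,6}: no change
Constraint 2 (W != Y) on D(W)={2,3,5} D(Y)={2,3,4,5,6}: no change
Constraint 3 (Z + W = U) on D(Z)={2,3,6} D(W)={2,3,5} D(U)={2,3,4,6}: Z {2,3,6}->{2,3}; W {2,3,5}->{2,3}; U {2,3,4,6}->{4,6}
Constraint 4 (Y < U) on D(Y)={2,3,4,5,6} D(U)={4,6}: Y {2,3,4,5,6}->{2,3,4,5}
So after constraint 4: D(U) = {4,6}

Answer: {4,6}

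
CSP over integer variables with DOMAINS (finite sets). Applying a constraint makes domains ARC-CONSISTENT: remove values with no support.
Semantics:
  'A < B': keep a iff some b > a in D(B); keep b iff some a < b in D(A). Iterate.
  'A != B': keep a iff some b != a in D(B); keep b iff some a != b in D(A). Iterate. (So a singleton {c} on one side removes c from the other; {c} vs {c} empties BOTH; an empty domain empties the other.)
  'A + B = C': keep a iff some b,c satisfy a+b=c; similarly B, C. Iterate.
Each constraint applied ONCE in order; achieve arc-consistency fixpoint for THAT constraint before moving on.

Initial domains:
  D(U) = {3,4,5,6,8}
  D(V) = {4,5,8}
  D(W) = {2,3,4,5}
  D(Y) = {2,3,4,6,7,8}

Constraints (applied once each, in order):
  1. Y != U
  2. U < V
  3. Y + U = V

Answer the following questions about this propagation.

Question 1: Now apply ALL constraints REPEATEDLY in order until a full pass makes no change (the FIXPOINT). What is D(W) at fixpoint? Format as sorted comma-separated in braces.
Answer: {2,3,4,5}

Derivation:
pass 0 (initial): D(W)={2,3,4,5}
pass 1: U {3,4,5,6,8}->{3,4,5,6}; V {4,5,8}->{5,8}; Y {2,3,4,6,7,8}->{2,3,4}
pass 2: no change
Fixpoint after 2 passes: D(W) = {2,3,4,5}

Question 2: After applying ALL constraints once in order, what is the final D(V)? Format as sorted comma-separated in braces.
Answer: {5,8}

Derivation:
Constraint 1 (Y != U) on D(Y)={2,3,4,6,7,8} D(U)={3,4,5,6,8}: no change
Constraint 2 (U < V) on D(U)={3,4,5,6,8} D(V)={4,5,8}: U {3,4,5,6,8}->{3,4,5,6}
Constraint 3 (Y + U = V) on D(Y)={2,3,4,6,7,8} D(U)={3,4,5,6} D(V)={4,5,8}: Y {2,3,4,6,7,8}->{2,3,4}; V {4,5,8}->{5,8}
So after all 3 constraints: D(V) = {5,8}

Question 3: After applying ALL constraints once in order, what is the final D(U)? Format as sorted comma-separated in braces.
Answer: {3,4,5,6}

Derivation:
Constraint 1 (Y != U) on D(Y)={2,3,4,6,7,8} D(U)={3,4,5,6,8}: no change
Constraint 2 (U < V) on D(U)={3,4,5,6,8} D(V)={4,5,8}: U {3,4,5,6,8}->{3,4,5,6}
Constraint 3 (Y + U = V) on D(Y)={2,3,4,6,7,8} D(U)={3,4,5,6} D(V)={4,5,8}: Y {2,3,4,6,7,8}->{2,3,4}; V {4,5,8}->{5,8}
So after all 3 constraints: D(U) = {3,4,5,6}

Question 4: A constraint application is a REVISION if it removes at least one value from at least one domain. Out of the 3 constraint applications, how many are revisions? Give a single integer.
Answer: 2

Derivation:
Constraint 1 (Y != U) on D(Y)={2,3,4,6,7,8} D(U)={3,4,5,6,8}: no change => not a revision
Constraint 2 (U < V) on D(U)={3,4,5,6,8} D(V)={4,5,8}: U {3,4,5,6,8}->{3,4,5,6} => REVISION
Constraint 3 (Y + U = V) on D(Y)={2,3,4,6,7,8} D(U)={3,4,5,6} D(V)={4,5,8}: Y {2,3,4,6,7,8}->{2,3,4}; V {4,5,8}->{5,8} => REVISION
Total revisions = 2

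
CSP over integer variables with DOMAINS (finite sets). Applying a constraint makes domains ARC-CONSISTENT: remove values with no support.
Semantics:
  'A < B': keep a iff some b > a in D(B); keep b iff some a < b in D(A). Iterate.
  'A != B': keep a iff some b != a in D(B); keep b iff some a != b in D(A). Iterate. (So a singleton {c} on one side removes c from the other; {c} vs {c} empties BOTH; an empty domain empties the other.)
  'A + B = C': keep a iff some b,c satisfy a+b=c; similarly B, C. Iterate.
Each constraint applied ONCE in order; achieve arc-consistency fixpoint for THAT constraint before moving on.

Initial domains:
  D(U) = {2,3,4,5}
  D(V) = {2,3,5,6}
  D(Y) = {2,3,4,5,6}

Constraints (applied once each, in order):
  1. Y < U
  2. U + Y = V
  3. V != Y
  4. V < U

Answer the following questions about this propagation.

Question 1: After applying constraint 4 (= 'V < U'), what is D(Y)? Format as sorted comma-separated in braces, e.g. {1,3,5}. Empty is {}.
Answer: {2,3}

Derivation:
Constraint 1 (Y < U) on D(Y)={2,3,4,5,6} D(U)={2,3,4,5}: Y {2,3,4,5,6}->{2,3,4}; U {2,3,4,5}->{3,4,5}
Constraint 2 (U + Y = V) on D(U)={3,4,5} D(Y)={2,3,4} D(V)={2,3,5,6}: U {3,4,5}->{3,4}; Y {2,3,4}->{2,3}; V {2,3,5,6}->{5,6}
Constraint 3 (V != Y) on D(V)={5,6} D(Y)={2,3}: no change
Constraint 4 (V < U) on D(V)={5,6} D(U)={3,4}: V {5,6}->{}; U {3,4}->{}
So after constraint 4: D(Y) = {2,3}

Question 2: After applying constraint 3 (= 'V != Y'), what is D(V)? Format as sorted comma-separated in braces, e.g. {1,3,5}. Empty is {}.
Constraint 1 (Y < U) on D(Y)={2,3,4,5,6} D(U)={2,3,4,5}: Y {2,3,4,5,6}->{2,3,4}; U {2,3,4,5}->{3,4,5}
Constraint 2 (U + Y = V) on D(U)={3,4,5} D(Y)={2,3,4} D(V)={2,3,5,6}: U {3,4,5}->{3,4}; Y {2,3,4}->{2,3}; V {2,3,5,6}->{5,6}
Constraint 3 (V != Y) on D(V)={5,6} D(Y)={2,3}: no change
So after constraint 3: D(V) = {5,6}

Answer: {5,6}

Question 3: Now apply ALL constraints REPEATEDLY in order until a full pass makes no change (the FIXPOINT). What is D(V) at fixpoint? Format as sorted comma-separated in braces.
Answer: {}

Derivation:
pass 0 (initial): D(V)={2,3,5,6}
pass 1: U {2,3,4,5}->{}; V {2,3,5,6}->{}; Y {2,3,4,5,6}->{2,3}
pass 2: Y {2,3}->{}
pass 3: no change
Fixpoint after 3 passes: D(V) = {}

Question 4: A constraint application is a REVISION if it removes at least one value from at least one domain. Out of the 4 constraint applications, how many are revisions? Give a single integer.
Constraint 1 (Y < U) on D(Y)={2,3,4,5,6} D(U)={2,3,4,5}: Y {2,3,4,5,6}->{2,3,4}; U {2,3,4,5}->{3,4,5} => REVISION
Constraint 2 (U + Y = V) on D(U)={3,4,5} D(Y)={2,3,4} D(V)={2,3,5,6}: U {3,4,5}->{3,4}; Y {2,3,4}->{2,3}; V {2,3,5,6}->{5,6} => REVISION
Constraint 3 (V != Y) on D(V)={5,6} D(Y)={2,3}: no change => not a revision
Constraint 4 (V < U) on D(V)={5,6} D(U)={3,4}: V {5,6}->{}; U {3,4}->{} => REVISION
Total revisions = 3

Answer: 3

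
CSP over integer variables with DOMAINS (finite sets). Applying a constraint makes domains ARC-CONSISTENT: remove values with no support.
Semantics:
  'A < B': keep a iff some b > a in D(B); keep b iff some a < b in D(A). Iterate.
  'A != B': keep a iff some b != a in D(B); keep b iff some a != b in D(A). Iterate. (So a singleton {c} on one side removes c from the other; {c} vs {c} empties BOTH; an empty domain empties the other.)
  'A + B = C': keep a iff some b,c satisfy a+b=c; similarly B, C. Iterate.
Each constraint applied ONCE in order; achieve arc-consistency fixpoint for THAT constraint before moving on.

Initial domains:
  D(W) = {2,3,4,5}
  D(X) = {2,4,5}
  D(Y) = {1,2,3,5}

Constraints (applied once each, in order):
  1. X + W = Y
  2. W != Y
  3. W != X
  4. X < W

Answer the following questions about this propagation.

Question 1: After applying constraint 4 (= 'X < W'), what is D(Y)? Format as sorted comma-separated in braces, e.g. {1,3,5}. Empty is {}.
Constraint 1 (X + W = Y) on D(X)={2,4,5} D(W)={2,3,4,5} D(Y)={1,2,3,5}: X {2,4,5}->{2}; W {2,3,4,5}->{3}; Y {1,2,3,5}->{5}
Constraint 2 (W != Y) on D(W)={3} D(Y)={5}: no change
Constraint 3 (W != X) on D(W)={3} D(X)={2}: no change
Constraint 4 (X < W) on D(X)={2} D(W)={3}: no change
So after constraint 4: D(Y) = {5}

Answer: {5}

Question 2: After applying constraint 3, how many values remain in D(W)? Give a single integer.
Answer: 1

Derivation:
Constraint 1 (X + W = Y) on D(X)={2,4,5} D(W)={2,3,4,5} D(Y)={1,2,3,5}: X {2,4,5}->{2}; W {2,3,4,5}->{3}; Y {1,2,3,5}->{5}
Constraint 2 (W != Y) on D(W)={3} D(Y)={5}: no change
Constraint 3 (W != X) on D(W)={3} D(X)={2}: no change
So after constraint 3: D(W)={3}, size = 1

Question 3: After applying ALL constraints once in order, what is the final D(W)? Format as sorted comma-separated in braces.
Constraint 1 (X + W = Y) on D(X)={2,4,5} D(W)={2,3,4,5} D(Y)={1,2,3,5}: X {2,4,5}->{2}; W {2,3,4,5}->{3}; Y {1,2,3,5}->{5}
Constraint 2 (W != Y) on D(W)={3} D(Y)={5}: no change
Constraint 3 (W != X) on D(W)={3} D(X)={2}: no change
Constraint 4 (X < W) on D(X)={2} D(W)={3}: no change
So after all 4 constraints: D(W) = {3}

Answer: {3}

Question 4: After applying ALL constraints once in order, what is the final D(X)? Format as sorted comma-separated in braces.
Answer: {2}

Derivation:
Constraint 1 (X + W = Y) on D(X)={2,4,5} D(W)={2,3,4,5} D(Y)={1,2,3,5}: X {2,4,5}->{2}; W {2,3,4,5}->{3}; Y {1,2,3,5}->{5}
Constraint 2 (W != Y) on D(W)={3} D(Y)={5}: no change
Constraint 3 (W != X) on D(W)={3} D(X)={2}: no change
Constraint 4 (X < W) on D(X)={2} D(W)={3}: no change
So after all 4 constraints: D(X) = {2}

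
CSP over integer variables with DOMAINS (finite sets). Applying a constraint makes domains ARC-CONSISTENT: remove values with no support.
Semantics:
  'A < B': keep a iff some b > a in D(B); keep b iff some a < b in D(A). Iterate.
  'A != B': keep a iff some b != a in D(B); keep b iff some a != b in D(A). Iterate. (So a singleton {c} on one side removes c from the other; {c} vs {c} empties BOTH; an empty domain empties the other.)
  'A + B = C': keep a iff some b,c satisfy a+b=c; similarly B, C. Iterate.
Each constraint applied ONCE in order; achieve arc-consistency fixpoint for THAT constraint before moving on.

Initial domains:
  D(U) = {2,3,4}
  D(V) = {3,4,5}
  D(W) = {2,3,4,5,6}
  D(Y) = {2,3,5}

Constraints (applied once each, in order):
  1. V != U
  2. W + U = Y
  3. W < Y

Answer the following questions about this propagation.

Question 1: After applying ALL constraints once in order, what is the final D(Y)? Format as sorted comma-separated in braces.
Answer: {5}

Derivation:
Constraint 1 (V != U) on D(V)={3,4,5} D(U)={2,3,4}: no change
Constraint 2 (W + U = Y) on D(W)={2,3,4,5,6} D(U)={2,3,4} D(Y)={2,3,5}: W {2,3,4,5,6}->{2,3}; U {2,3,4}->{2,3}; Y {2,3,5}->{5}
Constraint 3 (W < Y) on D(W)={2,3} D(Y)={5}: no change
So after all 3 constraints: D(Y) = {5}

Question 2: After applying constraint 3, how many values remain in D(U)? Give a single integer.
Answer: 2

Derivation:
Constraint 1 (V != U) on D(V)={3,4,5} D(U)={2,3,4}: no change
Constraint 2 (W + U = Y) on D(W)={2,3,4,5,6} D(U)={2,3,4} D(Y)={2,3,5}: W {2,3,4,5,6}->{2,3}; U {2,3,4}->{2,3}; Y {2,3,5}->{5}
Constraint 3 (W < Y) on D(W)={2,3} D(Y)={5}: no change
So after constraint 3: D(U)={2,3}, size = 2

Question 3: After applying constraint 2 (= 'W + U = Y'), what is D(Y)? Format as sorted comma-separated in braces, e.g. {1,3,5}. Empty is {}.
Answer: {5}

Derivation:
Constraint 1 (V != U) on D(V)={3,4,5} D(U)={2,3,4}: no change
Constraint 2 (W + U = Y) on D(W)={2,3,4,5,6} D(U)={2,3,4} D(Y)={2,3,5}: W {2,3,4,5,6}->{2,3}; U {2,3,4}->{2,3}; Y {2,3,5}->{5}
So after constraint 2: D(Y) = {5}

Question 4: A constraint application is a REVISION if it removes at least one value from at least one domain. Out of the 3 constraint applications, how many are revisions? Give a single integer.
Constraint 1 (V != U) on D(V)={3,4,5} D(U)={2,3,4}: no change => not a revision
Constraint 2 (W + U = Y) on D(W)={2,3,4,5,6} D(U)={2,3,4} D(Y)={2,3,5}: W {2,3,4,5,6}->{2,3}; U {2,3,4}->{2,3}; Y {2,3,5}->{5} => REVISION
Constraint 3 (W < Y) on D(W)={2,3} D(Y)={5}: no change => not a revision
Total revisions = 1

Answer: 1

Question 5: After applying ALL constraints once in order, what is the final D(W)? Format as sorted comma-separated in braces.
Answer: {2,3}

Derivation:
Constraint 1 (V != U) on D(V)={3,4,5} D(U)={2,3,4}: no change
Constraint 2 (W + U = Y) on D(W)={2,3,4,5,6} D(U)={2,3,4} D(Y)={2,3,5}: W {2,3,4,5,6}->{2,3}; U {2,3,4}->{2,3}; Y {2,3,5}->{5}
Constraint 3 (W < Y) on D(W)={2,3} D(Y)={5}: no change
So after all 3 constraints: D(W) = {2,3}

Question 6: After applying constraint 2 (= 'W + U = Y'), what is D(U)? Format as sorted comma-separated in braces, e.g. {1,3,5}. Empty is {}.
Answer: {2,3}

Derivation:
Constraint 1 (V != U) on D(V)={3,4,5} D(U)={2,3,4}: no change
Constraint 2 (W + U = Y) on D(W)={2,3,4,5,6} D(U)={2,3,4} D(Y)={2,3,5}: W {2,3,4,5,6}->{2,3}; U {2,3,4}->{2,3}; Y {2,3,5}->{5}
So after constraint 2: D(U) = {2,3}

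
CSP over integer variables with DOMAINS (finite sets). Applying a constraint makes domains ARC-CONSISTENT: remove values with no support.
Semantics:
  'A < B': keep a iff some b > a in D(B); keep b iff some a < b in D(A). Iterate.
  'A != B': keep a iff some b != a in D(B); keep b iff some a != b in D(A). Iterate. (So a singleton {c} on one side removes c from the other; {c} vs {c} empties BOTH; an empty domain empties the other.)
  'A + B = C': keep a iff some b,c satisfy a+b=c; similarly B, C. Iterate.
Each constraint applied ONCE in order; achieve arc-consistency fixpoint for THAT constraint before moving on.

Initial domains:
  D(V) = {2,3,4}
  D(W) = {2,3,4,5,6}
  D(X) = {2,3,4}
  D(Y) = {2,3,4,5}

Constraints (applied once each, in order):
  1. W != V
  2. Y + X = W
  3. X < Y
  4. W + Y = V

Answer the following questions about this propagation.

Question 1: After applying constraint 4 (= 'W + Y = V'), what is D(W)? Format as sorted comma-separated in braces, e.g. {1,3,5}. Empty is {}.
Constraint 1 (W != V) on D(W)={2,3,4,5,6} D(V)={2,3,4}: no change
Constraint 2 (Y + X = W) on D(Y)={2,3,4,5} D(X)={2,3,4} D(W)={2,3,4,5,6}: Y {2,3,4,5}->{2,3,4}; W {2,3,4,5,6}->{4,5,6}
Constraint 3 (X < Y) on D(X)={2,3,4} D(Y)={2,3,4}: X {2,3,4}->{2,3}; Y {2,3,4}->{3,4}
Constraint 4 (W + Y = V) on D(W)={4,5,6} D(Y)={3,4} D(V)={2,3,4}: W {4,5,6}->{}; Y {3,4}->{}; V {2,3,4}->{}
So after constraint 4: D(W) = {}

Answer: {}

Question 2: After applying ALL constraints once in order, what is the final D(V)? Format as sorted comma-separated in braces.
Answer: {}

Derivation:
Constraint 1 (W != V) on D(W)={2,3,4,5,6} D(V)={2,3,4}: no change
Constraint 2 (Y + X = W) on D(Y)={2,3,4,5} D(X)={2,3,4} D(W)={2,3,4,5,6}: Y {2,3,4,5}->{2,3,4}; W {2,3,4,5,6}->{4,5,6}
Constraint 3 (X < Y) on D(X)={2,3,4} D(Y)={2,3,4}: X {2,3,4}->{2,3}; Y {2,3,4}->{3,4}
Constraint 4 (W + Y = V) on D(W)={4,5,6} D(Y)={3,4} D(V)={2,3,4}: W {4,5,6}->{}; Y {3,4}->{}; V {2,3,4}->{}
So after all 4 constraints: D(V) = {}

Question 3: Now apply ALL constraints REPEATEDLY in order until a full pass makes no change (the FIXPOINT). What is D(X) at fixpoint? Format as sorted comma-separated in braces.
pass 0 (initial): D(X)={2,3,4}
pass 1: V {2,3,4}->{}; W {2,3,4,5,6}->{}; X {2,3,4}->{2,3}; Y {2,3,4,5}->{}
pass 2: X {2,3}->{}
pass 3: no change
Fixpoint after 3 passes: D(X) = {}

Answer: {}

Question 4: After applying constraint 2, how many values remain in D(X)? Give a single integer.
Constraint 1 (W != V) on D(W)={2,3,4,5,6} D(V)={2,3,4}: no change
Constraint 2 (Y + X = W) on D(Y)={2,3,4,5} D(X)={2,3,4} D(W)={2,3,4,5,6}: Y {2,3,4,5}->{2,3,4}; W {2,3,4,5,6}->{4,5,6}
So after constraint 2: D(X)={2,3,4}, size = 3

Answer: 3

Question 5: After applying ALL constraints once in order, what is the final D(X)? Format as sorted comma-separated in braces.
Constraint 1 (W != V) on D(W)={2,3,4,5,6} D(V)={2,3,4}: no change
Constraint 2 (Y + X = W) on D(Y)={2,3,4,5} D(X)={2,3,4} D(W)={2,3,4,5,6}: Y {2,3,4,5}->{2,3,4}; W {2,3,4,5,6}->{4,5,6}
Constraint 3 (X < Y) on D(X)={2,3,4} D(Y)={2,3,4}: X {2,3,4}->{2,3}; Y {2,3,4}->{3,4}
Constraint 4 (W + Y = V) on D(W)={4,5,6} D(Y)={3,4} D(V)={2,3,4}: W {4,5,6}->{}; Y {3,4}->{}; V {2,3,4}->{}
So after all 4 constraints: D(X) = {2,3}

Answer: {2,3}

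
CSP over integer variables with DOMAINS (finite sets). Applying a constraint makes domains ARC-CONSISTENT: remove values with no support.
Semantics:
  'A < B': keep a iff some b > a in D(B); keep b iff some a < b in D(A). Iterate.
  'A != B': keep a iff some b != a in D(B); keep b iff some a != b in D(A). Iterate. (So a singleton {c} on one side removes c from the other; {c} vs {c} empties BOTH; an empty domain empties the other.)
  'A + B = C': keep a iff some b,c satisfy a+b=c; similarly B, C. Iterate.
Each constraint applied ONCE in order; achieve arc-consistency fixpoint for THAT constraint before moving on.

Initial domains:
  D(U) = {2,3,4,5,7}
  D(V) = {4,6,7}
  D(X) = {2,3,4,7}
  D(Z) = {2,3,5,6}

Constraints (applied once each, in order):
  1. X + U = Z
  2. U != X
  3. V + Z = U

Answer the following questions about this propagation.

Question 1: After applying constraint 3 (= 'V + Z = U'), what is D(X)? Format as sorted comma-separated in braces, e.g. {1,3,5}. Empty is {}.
Answer: {2,3,4}

Derivation:
Constraint 1 (X + U = Z) on D(X)={2,3,4,7} D(U)={2,3,4,5,7} D(Z)={2,3,5,6}: X {2,3,4,7}->{2,3,4}; U {2,3,4,5,7}->{2,3,4}; Z {2,3,5,6}->{5,6}
Constraint 2 (U != X) on D(U)={2,3,4} D(X)={2,3,4}: no change
Constraint 3 (V + Z = U) on D(V)={4,6,7} D(Z)={5,6} D(U)={2,3,4}: V {4,6,7}->{}; Z {5,6}->{}; U {2,3,4}->{}
So after constraint 3: D(X) = {2,3,4}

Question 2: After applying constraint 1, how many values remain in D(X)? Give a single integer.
Answer: 3

Derivation:
Constraint 1 (X + U = Z) on D(X)={2,3,4,7} D(U)={2,3,4,5,7} D(Z)={2,3,5,6}: X {2,3,4,7}->{2,3,4}; U {2,3,4,5,7}->{2,3,4}; Z {2,3,5,6}->{5,6}
So after constraint 1: D(X)={2,3,4}, size = 3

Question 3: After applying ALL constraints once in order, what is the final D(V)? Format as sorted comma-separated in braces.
Answer: {}

Derivation:
Constraint 1 (X + U = Z) on D(X)={2,3,4,7} D(U)={2,3,4,5,7} D(Z)={2,3,5,6}: X {2,3,4,7}->{2,3,4}; U {2,3,4,5,7}->{2,3,4}; Z {2,3,5,6}->{5,6}
Constraint 2 (U != X) on D(U)={2,3,4} D(X)={2,3,4}: no change
Constraint 3 (V + Z = U) on D(V)={4,6,7} D(Z)={5,6} D(U)={2,3,4}: V {4,6,7}->{}; Z {5,6}->{}; U {2,3,4}->{}
So after all 3 constraints: D(V) = {}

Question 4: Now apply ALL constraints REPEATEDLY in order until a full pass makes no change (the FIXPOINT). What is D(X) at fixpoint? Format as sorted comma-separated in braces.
Answer: {}

Derivation:
pass 0 (initial): D(X)={2,3,4,7}
pass 1: U {2,3,4,5,7}->{}; V {4,6,7}->{}; X {2,3,4,7}->{2,3,4}; Z {2,3,5,6}->{}
pass 2: X {2,3,4}->{}
pass 3: no change
Fixpoint after 3 passes: D(X) = {}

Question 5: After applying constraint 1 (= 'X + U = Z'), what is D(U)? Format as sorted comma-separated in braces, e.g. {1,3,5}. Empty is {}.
Answer: {2,3,4}

Derivation:
Constraint 1 (X + U = Z) on D(X)={2,3,4,7} D(U)={2,3,4,5,7} D(Z)={2,3,5,6}: X {2,3,4,7}->{2,3,4}; U {2,3,4,5,7}->{2,3,4}; Z {2,3,5,6}->{5,6}
So after constraint 1: D(U) = {2,3,4}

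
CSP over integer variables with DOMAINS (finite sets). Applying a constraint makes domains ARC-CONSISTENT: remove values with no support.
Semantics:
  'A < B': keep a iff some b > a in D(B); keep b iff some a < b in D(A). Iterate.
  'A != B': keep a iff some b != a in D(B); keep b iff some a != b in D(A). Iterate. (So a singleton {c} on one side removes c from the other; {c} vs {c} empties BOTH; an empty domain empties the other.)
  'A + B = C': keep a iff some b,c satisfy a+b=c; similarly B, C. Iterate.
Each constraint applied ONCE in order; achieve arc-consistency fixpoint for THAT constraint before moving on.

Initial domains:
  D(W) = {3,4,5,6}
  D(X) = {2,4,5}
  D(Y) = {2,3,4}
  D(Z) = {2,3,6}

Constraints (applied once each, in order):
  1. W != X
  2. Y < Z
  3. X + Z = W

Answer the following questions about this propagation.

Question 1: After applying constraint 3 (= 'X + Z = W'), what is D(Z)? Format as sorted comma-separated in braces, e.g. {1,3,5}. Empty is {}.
Constraint 1 (W != X) on D(W)={3,4,5,6} D(X)={2,4,5}: no change
Constraint 2 (Y < Z) on D(Y)={2,3,4} D(Z)={2,3,6}: Z {2,3,6}->{3,6}
Constraint 3 (X + Z = W) on D(X)={2,4,5} D(Z)={3,6} D(W)={3,4,5,6}: X {2,4,5}->{2}; Z {3,6}->{3}; W {3,4,5,6}->{5}
So after constraint 3: D(Z) = {3}

Answer: {3}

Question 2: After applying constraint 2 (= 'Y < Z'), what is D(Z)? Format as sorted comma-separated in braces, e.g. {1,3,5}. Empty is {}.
Constraint 1 (W != X) on D(W)={3,4,5,6} D(X)={2,4,5}: no change
Constraint 2 (Y < Z) on D(Y)={2,3,4} D(Z)={2,3,6}: Z {2,3,6}->{3,6}
So after constraint 2: D(Z) = {3,6}

Answer: {3,6}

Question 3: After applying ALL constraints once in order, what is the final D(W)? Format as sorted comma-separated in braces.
Answer: {5}

Derivation:
Constraint 1 (W != X) on D(W)={3,4,5,6} D(X)={2,4,5}: no change
Constraint 2 (Y < Z) on D(Y)={2,3,4} D(Z)={2,3,6}: Z {2,3,6}->{3,6}
Constraint 3 (X + Z = W) on D(X)={2,4,5} D(Z)={3,6} D(W)={3,4,5,6}: X {2,4,5}->{2}; Z {3,6}->{3}; W {3,4,5,6}->{5}
So after all 3 constraints: D(W) = {5}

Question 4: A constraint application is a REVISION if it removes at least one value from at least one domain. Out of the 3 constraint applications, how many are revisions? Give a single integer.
Constraint 1 (W != X) on D(W)={3,4,5,6} D(X)={2,4,5}: no change => not a revision
Constraint 2 (Y < Z) on D(Y)={2,3,4} D(Z)={2,3,6}: Z {2,3,6}->{3,6} => REVISION
Constraint 3 (X + Z = W) on D(X)={2,4,5} D(Z)={3,6} D(W)={3,4,5,6}: X {2,4,5}->{2}; Z {3,6}->{3}; W {3,4,5,6}->{5} => REVISION
Total revisions = 2

Answer: 2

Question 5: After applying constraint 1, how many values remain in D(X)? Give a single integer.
Answer: 3

Derivation:
Constraint 1 (W != X) on D(W)={3,4,5,6} D(X)={2,4,5}: no change
So after constraint 1: D(X)={2,4,5}, size = 3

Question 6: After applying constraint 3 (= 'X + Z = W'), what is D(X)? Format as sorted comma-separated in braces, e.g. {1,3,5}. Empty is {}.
Answer: {2}

Derivation:
Constraint 1 (W != X) on D(W)={3,4,5,6} D(X)={2,4,5}: no change
Constraint 2 (Y < Z) on D(Y)={2,3,4} D(Z)={2,3,6}: Z {2,3,6}->{3,6}
Constraint 3 (X + Z = W) on D(X)={2,4,5} D(Z)={3,6} D(W)={3,4,5,6}: X {2,4,5}->{2}; Z {3,6}->{3}; W {3,4,5,6}->{5}
So after constraint 3: D(X) = {2}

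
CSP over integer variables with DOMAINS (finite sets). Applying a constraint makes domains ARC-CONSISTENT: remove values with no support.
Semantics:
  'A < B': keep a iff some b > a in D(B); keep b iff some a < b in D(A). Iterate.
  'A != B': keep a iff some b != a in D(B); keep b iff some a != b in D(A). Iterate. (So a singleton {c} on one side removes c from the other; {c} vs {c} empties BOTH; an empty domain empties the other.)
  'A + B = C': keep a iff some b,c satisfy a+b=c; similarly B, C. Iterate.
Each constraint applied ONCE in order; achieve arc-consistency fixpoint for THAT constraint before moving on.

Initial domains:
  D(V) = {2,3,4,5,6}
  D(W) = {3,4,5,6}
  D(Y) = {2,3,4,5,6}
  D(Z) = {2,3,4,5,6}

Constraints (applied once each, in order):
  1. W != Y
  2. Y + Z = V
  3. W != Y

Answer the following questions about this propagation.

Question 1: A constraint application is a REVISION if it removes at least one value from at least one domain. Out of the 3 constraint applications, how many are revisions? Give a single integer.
Constraint 1 (W != Y) on D(W)={3,4,5,6} D(Y)={2,3,4,5,6}: no change => not a revision
Constraint 2 (Y + Z = V) on D(Y)={2,3,4,5,6} D(Z)={2,3,4,5,6} D(V)={2,3,4,5,6}: Y {2,3,4,5,6}->{2,3,4}; Z {2,3,4,5,6}->{2,3,4}; V {2,3,4,5,6}->{4,5,6} => REVISION
Constraint 3 (W != Y) on D(W)={3,4,5,6} D(Y)={2,3,4}: no change => not a revision
Total revisions = 1

Answer: 1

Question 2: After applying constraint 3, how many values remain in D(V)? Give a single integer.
Answer: 3

Derivation:
Constraint 1 (W != Y) on D(W)={3,4,5,6} D(Y)={2,3,4,5,6}: no change
Constraint 2 (Y + Z = V) on D(Y)={2,3,4,5,6} D(Z)={2,3,4,5,6} D(V)={2,3,4,5,6}: Y {2,3,4,5,6}->{2,3,4}; Z {2,3,4,5,6}->{2,3,4}; V {2,3,4,5,6}->{4,5,6}
Constraint 3 (W != Y) on D(W)={3,4,5,6} D(Y)={2,3,4}: no change
So after constraint 3: D(V)={4,5,6}, size = 3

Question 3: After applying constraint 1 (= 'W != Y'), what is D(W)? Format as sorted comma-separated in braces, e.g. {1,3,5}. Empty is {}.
Constraint 1 (W != Y) on D(W)={3,4,5,6} D(Y)={2,3,4,5,6}: no change
So after constraint 1: D(W) = {3,4,5,6}

Answer: {3,4,5,6}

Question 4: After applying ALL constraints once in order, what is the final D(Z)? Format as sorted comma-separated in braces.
Constraint 1 (W != Y) on D(W)={3,4,5,6} D(Y)={2,3,4,5,6}: no change
Constraint 2 (Y + Z = V) on D(Y)={2,3,4,5,6} D(Z)={2,3,4,5,6} D(V)={2,3,4,5,6}: Y {2,3,4,5,6}->{2,3,4}; Z {2,3,4,5,6}->{2,3,4}; V {2,3,4,5,6}->{4,5,6}
Constraint 3 (W != Y) on D(W)={3,4,5,6} D(Y)={2,3,4}: no change
So after all 3 constraints: D(Z) = {2,3,4}

Answer: {2,3,4}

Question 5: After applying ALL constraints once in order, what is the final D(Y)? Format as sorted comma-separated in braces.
Answer: {2,3,4}

Derivation:
Constraint 1 (W != Y) on D(W)={3,4,5,6} D(Y)={2,3,4,5,6}: no change
Constraint 2 (Y + Z = V) on D(Y)={2,3,4,5,6} D(Z)={2,3,4,5,6} D(V)={2,3,4,5,6}: Y {2,3,4,5,6}->{2,3,4}; Z {2,3,4,5,6}->{2,3,4}; V {2,3,4,5,6}->{4,5,6}
Constraint 3 (W != Y) on D(W)={3,4,5,6} D(Y)={2,3,4}: no change
So after all 3 constraints: D(Y) = {2,3,4}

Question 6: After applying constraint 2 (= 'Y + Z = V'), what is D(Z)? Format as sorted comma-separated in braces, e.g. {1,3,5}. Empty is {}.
Constraint 1 (W != Y) on D(W)={3,4,5,6} D(Y)={2,3,4,5,6}: no change
Constraint 2 (Y + Z = V) on D(Y)={2,3,4,5,6} D(Z)={2,3,4,5,6} D(V)={2,3,4,5,6}: Y {2,3,4,5,6}->{2,3,4}; Z {2,3,4,5,6}->{2,3,4}; V {2,3,4,5,6}->{4,5,6}
So after constraint 2: D(Z) = {2,3,4}

Answer: {2,3,4}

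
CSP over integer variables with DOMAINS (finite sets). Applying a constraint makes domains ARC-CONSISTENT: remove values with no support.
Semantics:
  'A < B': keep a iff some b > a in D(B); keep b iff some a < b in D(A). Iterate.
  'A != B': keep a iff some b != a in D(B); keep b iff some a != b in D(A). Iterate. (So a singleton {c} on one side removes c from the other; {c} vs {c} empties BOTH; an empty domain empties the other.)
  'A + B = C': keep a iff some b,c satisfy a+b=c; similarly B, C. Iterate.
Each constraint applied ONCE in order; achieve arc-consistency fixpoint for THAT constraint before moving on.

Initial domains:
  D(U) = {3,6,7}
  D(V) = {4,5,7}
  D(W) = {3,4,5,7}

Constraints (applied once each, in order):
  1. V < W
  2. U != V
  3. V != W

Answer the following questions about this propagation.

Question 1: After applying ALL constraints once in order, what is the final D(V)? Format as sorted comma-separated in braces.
Answer: {4,5}

Derivation:
Constraint 1 (V < W) on D(V)={4,5,7} D(W)={3,4,5,7}: V {4,5,7}->{4,5}; W {3,4,5,7}->{5,7}
Constraint 2 (U != V) on D(U)={3,6,7} D(V)={4,5}: no change
Constraint 3 (V != W) on D(V)={4,5} D(W)={5,7}: no change
So after all 3 constraints: D(V) = {4,5}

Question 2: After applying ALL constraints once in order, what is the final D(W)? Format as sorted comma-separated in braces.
Answer: {5,7}

Derivation:
Constraint 1 (V < W) on D(V)={4,5,7} D(W)={3,4,5,7}: V {4,5,7}->{4,5}; W {3,4,5,7}->{5,7}
Constraint 2 (U != V) on D(U)={3,6,7} D(V)={4,5}: no change
Constraint 3 (V != W) on D(V)={4,5} D(W)={5,7}: no change
So after all 3 constraints: D(W) = {5,7}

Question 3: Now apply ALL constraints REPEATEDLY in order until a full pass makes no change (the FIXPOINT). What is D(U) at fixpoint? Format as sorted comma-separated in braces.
Answer: {3,6,7}

Derivation:
pass 0 (initial): D(U)={3,6,7}
pass 1: V {4,5,7}->{4,5}; W {3,4,5,7}->{5,7}
pass 2: no change
Fixpoint after 2 passes: D(U) = {3,6,7}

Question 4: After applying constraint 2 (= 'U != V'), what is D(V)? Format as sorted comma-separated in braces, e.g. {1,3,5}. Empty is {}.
Answer: {4,5}

Derivation:
Constraint 1 (V < W) on D(V)={4,5,7} D(W)={3,4,5,7}: V {4,5,7}->{4,5}; W {3,4,5,7}->{5,7}
Constraint 2 (U != V) on D(U)={3,6,7} D(V)={4,5}: no change
So after constraint 2: D(V) = {4,5}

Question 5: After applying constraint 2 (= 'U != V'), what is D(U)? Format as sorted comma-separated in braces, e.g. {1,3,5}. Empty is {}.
Constraint 1 (V < W) on D(V)={4,5,7} D(W)={3,4,5,7}: V {4,5,7}->{4,5}; W {3,4,5,7}->{5,7}
Constraint 2 (U != V) on D(U)={3,6,7} D(V)={4,5}: no change
So after constraint 2: D(U) = {3,6,7}

Answer: {3,6,7}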